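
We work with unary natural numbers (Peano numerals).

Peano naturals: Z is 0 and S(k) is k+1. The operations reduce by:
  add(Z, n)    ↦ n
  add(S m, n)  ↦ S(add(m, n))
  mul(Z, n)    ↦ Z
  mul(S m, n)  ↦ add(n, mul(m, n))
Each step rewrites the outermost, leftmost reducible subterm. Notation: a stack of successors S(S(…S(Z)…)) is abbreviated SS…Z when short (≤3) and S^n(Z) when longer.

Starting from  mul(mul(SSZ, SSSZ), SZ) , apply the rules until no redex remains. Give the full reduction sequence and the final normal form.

  start: mul(mul(SSZ, SSSZ), SZ)
  [1] mul(add(SSSZ, mul(SZ, SSSZ)), SZ)
  [2] mul(S(add(SSZ, mul(SZ, SSSZ))), SZ)
  [3] add(SZ, mul(add(SSZ, mul(SZ, SSSZ)), SZ))
  [4] S(add(Z, mul(add(SSZ, mul(SZ, SSSZ)), SZ)))
  [5] S(mul(add(SSZ, mul(SZ, SSSZ)), SZ))
  [6] S(mul(S(add(SZ, mul(SZ, SSSZ))), SZ))
  [7] S(add(SZ, mul(add(SZ, mul(SZ, SSSZ)), SZ)))
  [8] S(S(add(Z, mul(add(SZ, mul(SZ, SSSZ)), SZ))))
  [9] S(S(mul(add(SZ, mul(SZ, SSSZ)), SZ)))
  [10] S(S(mul(S(add(Z, mul(SZ, SSSZ))), SZ)))
  [11] S(S(add(SZ, mul(add(Z, mul(SZ, SSSZ)), SZ))))
  [12] S(S(S(add(Z, mul(add(Z, mul(SZ, SSSZ)), SZ)))))
  [13] S(S(S(mul(add(Z, mul(SZ, SSSZ)), SZ))))
  [14] S(S(S(mul(mul(SZ, SSSZ), SZ))))
  [15] S(S(S(mul(add(SSSZ, mul(Z, SSSZ)), SZ))))
  [16] S(S(S(mul(S(add(SSZ, mul(Z, SSSZ))), SZ))))
  [17] S(S(S(add(SZ, mul(add(SSZ, mul(Z, SSSZ)), SZ)))))
  [18] S(S(S(S(add(Z, mul(add(SSZ, mul(Z, SSSZ)), SZ))))))
  [19] S(S(S(S(mul(add(SSZ, mul(Z, SSSZ)), SZ)))))
  [20] S(S(S(S(mul(S(add(SZ, mul(Z, SSSZ))), SZ)))))
  [21] S(S(S(S(add(SZ, mul(add(SZ, mul(Z, SSSZ)), SZ))))))
  [22] S(S(S(S(S(add(Z, mul(add(SZ, mul(Z, SSSZ)), SZ)))))))
  [23] S(S(S(S(S(mul(add(SZ, mul(Z, SSSZ)), SZ))))))
  [24] S(S(S(S(S(mul(S(add(Z, mul(Z, SSSZ))), SZ))))))
  [25] S(S(S(S(S(add(SZ, mul(add(Z, mul(Z, SSSZ)), SZ)))))))
  [26] S(S(S(S(S(S(add(Z, mul(add(Z, mul(Z, SSSZ)), SZ))))))))
  [27] S(S(S(S(S(S(mul(add(Z, mul(Z, SSSZ)), SZ)))))))
  [28] S(S(S(S(S(S(mul(mul(Z, SSSZ), SZ)))))))
  [29] S(S(S(S(S(S(mul(Z, SZ)))))))
  [30] S^6(Z)

Answer: normal form = S^6(Z)  (in 30 steps)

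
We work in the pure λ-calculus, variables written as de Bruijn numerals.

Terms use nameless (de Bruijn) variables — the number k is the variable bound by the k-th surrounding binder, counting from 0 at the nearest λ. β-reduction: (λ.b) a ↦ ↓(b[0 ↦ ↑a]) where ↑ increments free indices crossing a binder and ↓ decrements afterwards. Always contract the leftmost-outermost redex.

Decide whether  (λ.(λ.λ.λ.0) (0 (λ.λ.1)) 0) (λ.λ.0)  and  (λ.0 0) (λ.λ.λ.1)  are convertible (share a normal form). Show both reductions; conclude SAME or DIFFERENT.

Answer: DIFFERENT — A ⇓ λ.0, B ⇓ λ.λ.1

Derivation:
Term A:
  start: (λ.(λ.λ.λ.0) (0 (λ.λ.1)) 0) (λ.λ.0)
  [1] (λ.λ.λ.0) ((λ.λ.0) (λ.λ.1)) (λ.λ.0)
  [2] (λ.λ.0) (λ.λ.0)
  [3] λ.0

Term B:
  start: (λ.0 0) (λ.λ.λ.1)
  [1] (λ.λ.λ.1) (λ.λ.λ.1)
  [2] λ.λ.1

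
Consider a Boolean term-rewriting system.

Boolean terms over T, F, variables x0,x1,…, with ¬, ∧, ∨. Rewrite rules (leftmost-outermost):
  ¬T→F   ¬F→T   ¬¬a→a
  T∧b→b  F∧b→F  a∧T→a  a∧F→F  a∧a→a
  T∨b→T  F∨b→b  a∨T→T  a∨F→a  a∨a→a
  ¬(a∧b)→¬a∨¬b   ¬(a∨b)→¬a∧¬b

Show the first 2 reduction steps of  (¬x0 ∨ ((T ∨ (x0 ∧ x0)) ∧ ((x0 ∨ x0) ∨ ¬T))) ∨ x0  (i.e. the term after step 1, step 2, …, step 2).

Answer: after 2 steps: (¬x0 ∨ ((x0 ∨ x0) ∨ ¬T)) ∨ x0

Reduction:
  start: (¬x0 ∨ ((T ∨ (x0 ∧ x0)) ∧ ((x0 ∨ x0) ∨ ¬T))) ∨ x0
  step 1: (¬x0 ∨ (T ∧ ((x0 ∨ x0) ∨ ¬T))) ∨ x0
  step 2: (¬x0 ∨ ((x0 ∨ x0) ∨ ¬T)) ∨ x0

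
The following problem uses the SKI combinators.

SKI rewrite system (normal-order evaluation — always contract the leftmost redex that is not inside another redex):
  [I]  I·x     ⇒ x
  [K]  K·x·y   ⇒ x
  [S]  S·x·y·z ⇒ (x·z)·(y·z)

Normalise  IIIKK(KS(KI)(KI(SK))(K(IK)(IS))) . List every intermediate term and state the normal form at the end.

Answer: normal form = K  (in 4 steps)

Working:
  start: IIIKK(KS(KI)(KI(SK))(K(IK)(IS)))
  →1  IIKK(KS(KI)(KI(SK))(K(IK)(IS)))
  →2  IKK(KS(KI)(KI(SK))(K(IK)(IS)))
  →3  KK(KS(KI)(KI(SK))(K(IK)(IS)))
  →4  K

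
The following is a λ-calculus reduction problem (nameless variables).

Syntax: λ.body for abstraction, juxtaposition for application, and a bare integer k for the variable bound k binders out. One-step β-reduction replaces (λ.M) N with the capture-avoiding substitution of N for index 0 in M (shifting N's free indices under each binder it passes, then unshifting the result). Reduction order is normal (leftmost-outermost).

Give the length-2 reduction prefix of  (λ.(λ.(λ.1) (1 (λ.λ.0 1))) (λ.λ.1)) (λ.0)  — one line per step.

Answer: after 2 steps: (λ.λ.λ.1) ((λ.0) (λ.λ.0 1))

Working:
  start: (λ.(λ.(λ.1) (1 (λ.λ.0 1))) (λ.λ.1)) (λ.0)
  [1] (λ.(λ.1) ((λ.0) (λ.λ.0 1))) (λ.λ.1)
  [2] (λ.λ.λ.1) ((λ.0) (λ.λ.0 1))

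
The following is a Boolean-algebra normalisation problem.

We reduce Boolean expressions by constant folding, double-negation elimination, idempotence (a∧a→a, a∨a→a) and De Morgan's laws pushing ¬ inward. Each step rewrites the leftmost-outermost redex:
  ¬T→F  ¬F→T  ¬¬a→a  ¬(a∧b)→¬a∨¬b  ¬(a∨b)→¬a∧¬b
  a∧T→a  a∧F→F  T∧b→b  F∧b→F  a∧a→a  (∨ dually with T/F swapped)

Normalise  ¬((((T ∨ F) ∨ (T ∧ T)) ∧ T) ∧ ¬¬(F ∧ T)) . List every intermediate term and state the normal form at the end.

  start: ¬((((T ∨ F) ∨ (T ∧ T)) ∧ T) ∧ ¬¬(F ∧ T))
  [1] ¬(((T ∨ F) ∨ (T ∧ T)) ∧ T) ∨ ¬¬¬(F ∧ T)
  [2] (¬((T ∨ F) ∨ (T ∧ T)) ∨ ¬T) ∨ ¬¬¬(F ∧ T)
  [3] ((¬(T ∨ F) ∧ ¬(T ∧ T)) ∨ ¬T) ∨ ¬¬¬(F ∧ T)
  [4] (((¬T ∧ ¬F) ∧ ¬(T ∧ T)) ∨ ¬T) ∨ ¬¬¬(F ∧ T)
  [5] (((F ∧ ¬F) ∧ ¬(T ∧ T)) ∨ ¬T) ∨ ¬¬¬(F ∧ T)
  [6] ((F ∧ ¬(T ∧ T)) ∨ ¬T) ∨ ¬¬¬(F ∧ T)
  [7] (F ∨ ¬T) ∨ ¬¬¬(F ∧ T)
  [8] ¬T ∨ ¬¬¬(F ∧ T)
  [9] F ∨ ¬¬¬(F ∧ T)
  [10] ¬¬¬(F ∧ T)
  [11] ¬(F ∧ T)
  [12] ¬F ∨ ¬T
  [13] T ∨ ¬T
  [14] T

Answer: normal form = T  (in 14 steps)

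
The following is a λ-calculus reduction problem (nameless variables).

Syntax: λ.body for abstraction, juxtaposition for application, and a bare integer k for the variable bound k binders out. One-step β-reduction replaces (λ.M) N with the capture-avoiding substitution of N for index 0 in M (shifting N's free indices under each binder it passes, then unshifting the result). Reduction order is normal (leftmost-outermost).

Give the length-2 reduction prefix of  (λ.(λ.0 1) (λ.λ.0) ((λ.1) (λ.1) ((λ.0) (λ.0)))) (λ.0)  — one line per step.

  start: (λ.(λ.0 1) (λ.λ.0) ((λ.1) (λ.1) ((λ.0) (λ.0)))) (λ.0)
  [1] (λ.0 (λ.0)) (λ.λ.0) ((λ.λ.0) (λ.λ.0) ((λ.0) (λ.0)))
  [2] (λ.λ.0) (λ.0) ((λ.λ.0) (λ.λ.0) ((λ.0) (λ.0)))

Answer: after 2 steps: (λ.λ.0) (λ.0) ((λ.λ.0) (λ.λ.0) ((λ.0) (λ.0)))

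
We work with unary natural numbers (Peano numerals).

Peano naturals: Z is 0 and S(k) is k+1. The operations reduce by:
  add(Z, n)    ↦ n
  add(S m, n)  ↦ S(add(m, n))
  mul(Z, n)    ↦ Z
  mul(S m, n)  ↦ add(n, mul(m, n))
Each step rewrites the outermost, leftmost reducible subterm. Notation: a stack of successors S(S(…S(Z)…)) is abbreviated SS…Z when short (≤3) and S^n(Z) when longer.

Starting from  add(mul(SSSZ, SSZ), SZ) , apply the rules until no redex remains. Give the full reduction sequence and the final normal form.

Answer: normal form = S^7(Z)  (in 20 steps)

Reduction:
  start: add(mul(SSSZ, SSZ), SZ)
  [1] add(add(SSZ, mul(SSZ, SSZ)), SZ)
  [2] add(S(add(SZ, mul(SSZ, SSZ))), SZ)
  [3] S(add(add(SZ, mul(SSZ, SSZ)), SZ))
  [4] S(add(S(add(Z, mul(SSZ, SSZ))), SZ))
  [5] S(S(add(add(Z, mul(SSZ, SSZ)), SZ)))
  [6] S(S(add(mul(SSZ, SSZ), SZ)))
  [7] S(S(add(add(SSZ, mul(SZ, SSZ)), SZ)))
  [8] S(S(add(S(add(SZ, mul(SZ, SSZ))), SZ)))
  [9] S(S(S(add(add(SZ, mul(SZ, SSZ)), SZ))))
  [10] S(S(S(add(S(add(Z, mul(SZ, SSZ))), SZ))))
  [11] S(S(S(S(add(add(Z, mul(SZ, SSZ)), SZ)))))
  [12] S(S(S(S(add(mul(SZ, SSZ), SZ)))))
  [13] S(S(S(S(add(add(SSZ, mul(Z, SSZ)), SZ)))))
  [14] S(S(S(S(add(S(add(SZ, mul(Z, SSZ))), SZ)))))
  [15] S(S(S(S(S(add(add(SZ, mul(Z, SSZ)), SZ))))))
  [16] S(S(S(S(S(add(S(add(Z, mul(Z, SSZ))), SZ))))))
  [17] S(S(S(S(S(S(add(add(Z, mul(Z, SSZ)), SZ)))))))
  [18] S(S(S(S(S(S(add(mul(Z, SSZ), SZ)))))))
  [19] S(S(S(S(S(S(add(Z, SZ)))))))
  [20] S^7(Z)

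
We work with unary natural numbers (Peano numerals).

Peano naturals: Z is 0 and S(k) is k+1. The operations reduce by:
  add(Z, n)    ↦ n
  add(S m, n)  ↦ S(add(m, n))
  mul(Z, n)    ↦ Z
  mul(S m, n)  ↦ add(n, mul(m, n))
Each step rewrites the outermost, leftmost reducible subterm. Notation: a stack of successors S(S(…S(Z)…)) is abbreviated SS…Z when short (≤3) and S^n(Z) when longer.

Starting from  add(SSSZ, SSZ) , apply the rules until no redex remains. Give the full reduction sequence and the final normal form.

  start: add(SSSZ, SSZ)
  [1] S(add(SSZ, SSZ))
  [2] S(S(add(SZ, SSZ)))
  [3] S(S(S(add(Z, SSZ))))
  [4] S^5(Z)

Answer: normal form = S^5(Z)  (in 4 steps)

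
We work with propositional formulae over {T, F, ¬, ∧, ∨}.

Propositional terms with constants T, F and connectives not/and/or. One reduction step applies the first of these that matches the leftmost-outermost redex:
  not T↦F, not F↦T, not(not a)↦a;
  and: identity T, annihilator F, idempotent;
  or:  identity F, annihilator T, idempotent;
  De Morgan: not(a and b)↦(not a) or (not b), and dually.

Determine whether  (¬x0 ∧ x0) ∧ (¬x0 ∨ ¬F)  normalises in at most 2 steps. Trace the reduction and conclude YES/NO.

Answer: NO — after 2 steps the term is (¬x0 ∧ x0) ∧ T, not yet normal

Reduction:
  start: (¬x0 ∧ x0) ∧ (¬x0 ∨ ¬F)
  step 1: (¬x0 ∧ x0) ∧ (¬x0 ∨ T)
  step 2: (¬x0 ∧ x0) ∧ T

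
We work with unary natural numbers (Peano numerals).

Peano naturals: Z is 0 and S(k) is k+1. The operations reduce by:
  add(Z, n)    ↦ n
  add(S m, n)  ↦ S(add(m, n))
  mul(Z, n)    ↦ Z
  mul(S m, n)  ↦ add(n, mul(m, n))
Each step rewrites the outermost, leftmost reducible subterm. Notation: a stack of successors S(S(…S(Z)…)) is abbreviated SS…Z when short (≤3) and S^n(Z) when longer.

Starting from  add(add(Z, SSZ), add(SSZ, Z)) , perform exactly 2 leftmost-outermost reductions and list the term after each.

Answer: after 2 steps: S(add(SZ, add(SSZ, Z)))

Reduction:
  start: add(add(Z, SSZ), add(SSZ, Z))
  [1] add(SSZ, add(SSZ, Z))
  [2] S(add(SZ, add(SSZ, Z)))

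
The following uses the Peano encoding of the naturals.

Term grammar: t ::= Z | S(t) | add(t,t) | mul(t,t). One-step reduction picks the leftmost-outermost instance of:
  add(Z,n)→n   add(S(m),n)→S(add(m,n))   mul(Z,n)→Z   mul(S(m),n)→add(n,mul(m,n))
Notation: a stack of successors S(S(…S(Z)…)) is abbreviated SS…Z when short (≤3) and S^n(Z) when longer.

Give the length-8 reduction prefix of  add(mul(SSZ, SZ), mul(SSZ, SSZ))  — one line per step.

  start: add(mul(SSZ, SZ), mul(SSZ, SSZ))
  →1  add(add(SZ, mul(SZ, SZ)), mul(SSZ, SSZ))
  →2  add(S(add(Z, mul(SZ, SZ))), mul(SSZ, SSZ))
  →3  S(add(add(Z, mul(SZ, SZ)), mul(SSZ, SSZ)))
  →4  S(add(mul(SZ, SZ), mul(SSZ, SSZ)))
  →5  S(add(add(SZ, mul(Z, SZ)), mul(SSZ, SSZ)))
  →6  S(add(S(add(Z, mul(Z, SZ))), mul(SSZ, SSZ)))
  →7  S(S(add(add(Z, mul(Z, SZ)), mul(SSZ, SSZ))))
  →8  S(S(add(mul(Z, SZ), mul(SSZ, SSZ))))

Answer: after 8 steps: S(S(add(mul(Z, SZ), mul(SSZ, SSZ))))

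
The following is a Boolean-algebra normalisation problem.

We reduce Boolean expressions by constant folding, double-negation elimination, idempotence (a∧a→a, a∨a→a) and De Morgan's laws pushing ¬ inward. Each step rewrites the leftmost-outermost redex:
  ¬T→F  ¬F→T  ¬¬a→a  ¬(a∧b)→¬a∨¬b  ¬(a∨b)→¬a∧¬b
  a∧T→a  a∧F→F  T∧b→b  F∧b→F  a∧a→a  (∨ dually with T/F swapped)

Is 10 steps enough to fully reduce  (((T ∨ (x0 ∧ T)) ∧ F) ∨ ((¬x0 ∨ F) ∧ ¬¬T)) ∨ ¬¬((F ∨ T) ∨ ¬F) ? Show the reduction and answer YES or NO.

Answer: YES — reaches normal form T in 9 ≤ 10 steps

Reduction:
  start: (((T ∨ (x0 ∧ T)) ∧ F) ∨ ((¬x0 ∨ F) ∧ ¬¬T)) ∨ ¬¬((F ∨ T) ∨ ¬F)
  step 1: (F ∨ ((¬x0 ∨ F) ∧ ¬¬T)) ∨ ¬¬((F ∨ T) ∨ ¬F)
  step 2: ((¬x0 ∨ F) ∧ ¬¬T) ∨ ¬¬((F ∨ T) ∨ ¬F)
  step 3: (¬x0 ∧ ¬¬T) ∨ ¬¬((F ∨ T) ∨ ¬F)
  step 4: (¬x0 ∧ T) ∨ ¬¬((F ∨ T) ∨ ¬F)
  step 5: ¬x0 ∨ ¬¬((F ∨ T) ∨ ¬F)
  step 6: ¬x0 ∨ ((F ∨ T) ∨ ¬F)
  step 7: ¬x0 ∨ (T ∨ ¬F)
  step 8: ¬x0 ∨ T
  step 9: T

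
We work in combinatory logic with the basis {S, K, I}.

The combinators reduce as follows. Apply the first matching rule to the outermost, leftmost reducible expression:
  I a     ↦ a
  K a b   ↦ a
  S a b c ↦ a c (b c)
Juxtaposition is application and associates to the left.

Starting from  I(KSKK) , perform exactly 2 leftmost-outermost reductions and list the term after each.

  start: I(KSKK)
  step 1: KSKK
  step 2: SK

Answer: after 2 steps: SK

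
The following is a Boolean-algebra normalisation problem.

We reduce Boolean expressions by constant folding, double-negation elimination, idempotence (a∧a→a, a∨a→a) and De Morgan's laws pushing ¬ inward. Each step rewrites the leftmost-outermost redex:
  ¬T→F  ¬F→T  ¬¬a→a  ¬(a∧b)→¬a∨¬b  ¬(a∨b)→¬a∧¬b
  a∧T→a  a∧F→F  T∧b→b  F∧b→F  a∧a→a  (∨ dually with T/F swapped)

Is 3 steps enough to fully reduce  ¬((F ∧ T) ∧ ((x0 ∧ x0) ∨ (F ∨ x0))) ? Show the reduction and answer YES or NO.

  start: ¬((F ∧ T) ∧ ((x0 ∧ x0) ∨ (F ∨ x0)))
  step 1: ¬(F ∧ T) ∨ ¬((x0 ∧ x0) ∨ (F ∨ x0))
  step 2: (¬F ∨ ¬T) ∨ ¬((x0 ∧ x0) ∨ (F ∨ x0))
  step 3: (T ∨ ¬T) ∨ ¬((x0 ∧ x0) ∨ (F ∨ x0))

Answer: NO — after 3 steps the term is (T ∨ ¬T) ∨ ¬((x0 ∧ x0) ∨ (F ∨ x0)), not yet normal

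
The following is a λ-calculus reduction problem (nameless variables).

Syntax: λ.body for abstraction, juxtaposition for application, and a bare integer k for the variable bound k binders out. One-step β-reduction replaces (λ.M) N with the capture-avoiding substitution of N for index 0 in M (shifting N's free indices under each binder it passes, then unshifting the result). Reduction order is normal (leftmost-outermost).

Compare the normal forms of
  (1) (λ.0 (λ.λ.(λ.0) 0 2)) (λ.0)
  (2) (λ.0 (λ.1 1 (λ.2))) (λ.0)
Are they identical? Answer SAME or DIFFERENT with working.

Answer: DIFFERENT — A ⇓ λ.λ.0 (λ.0), B ⇓ λ.λ.λ.0

Derivation:
Term A:
  start: (λ.0 (λ.λ.(λ.0) 0 2)) (λ.0)
  →1  (λ.0) (λ.λ.(λ.0) 0 (λ.0))
  →2  λ.λ.(λ.0) 0 (λ.0)
  →3  λ.λ.0 (λ.0)

Term B:
  start: (λ.0 (λ.1 1 (λ.2))) (λ.0)
  →1  (λ.0) (λ.(λ.0) (λ.0) (λ.λ.0))
  →2  λ.(λ.0) (λ.0) (λ.λ.0)
  →3  λ.(λ.0) (λ.λ.0)
  →4  λ.λ.λ.0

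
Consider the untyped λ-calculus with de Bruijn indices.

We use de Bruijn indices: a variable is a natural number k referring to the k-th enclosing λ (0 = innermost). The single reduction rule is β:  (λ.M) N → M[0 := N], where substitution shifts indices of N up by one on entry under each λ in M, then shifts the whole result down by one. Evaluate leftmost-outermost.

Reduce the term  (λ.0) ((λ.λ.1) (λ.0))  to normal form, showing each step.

Answer: normal form = λ.λ.0  (in 2 steps)

Working:
  start: (λ.0) ((λ.λ.1) (λ.0))
  step 1: (λ.λ.1) (λ.0)
  step 2: λ.λ.0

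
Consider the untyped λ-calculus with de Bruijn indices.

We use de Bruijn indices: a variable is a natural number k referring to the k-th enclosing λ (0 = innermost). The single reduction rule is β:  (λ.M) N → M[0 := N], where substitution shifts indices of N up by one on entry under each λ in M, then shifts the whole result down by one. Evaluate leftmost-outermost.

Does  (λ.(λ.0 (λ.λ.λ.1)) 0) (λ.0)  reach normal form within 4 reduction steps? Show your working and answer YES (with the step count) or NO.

  start: (λ.(λ.0 (λ.λ.λ.1)) 0) (λ.0)
  step 1: (λ.0 (λ.λ.λ.1)) (λ.0)
  step 2: (λ.0) (λ.λ.λ.1)
  step 3: λ.λ.λ.1

Answer: YES — reaches normal form λ.λ.λ.1 in 3 ≤ 4 steps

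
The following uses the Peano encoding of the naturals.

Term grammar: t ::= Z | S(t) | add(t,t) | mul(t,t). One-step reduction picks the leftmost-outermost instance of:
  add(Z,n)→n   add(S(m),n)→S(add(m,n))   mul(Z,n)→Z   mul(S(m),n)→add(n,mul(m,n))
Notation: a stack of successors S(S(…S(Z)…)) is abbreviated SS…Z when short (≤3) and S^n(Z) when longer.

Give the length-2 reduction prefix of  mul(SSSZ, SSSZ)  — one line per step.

  start: mul(SSSZ, SSSZ)
  →1  add(SSSZ, mul(SSZ, SSSZ))
  →2  S(add(SSZ, mul(SSZ, SSSZ)))

Answer: after 2 steps: S(add(SSZ, mul(SSZ, SSSZ)))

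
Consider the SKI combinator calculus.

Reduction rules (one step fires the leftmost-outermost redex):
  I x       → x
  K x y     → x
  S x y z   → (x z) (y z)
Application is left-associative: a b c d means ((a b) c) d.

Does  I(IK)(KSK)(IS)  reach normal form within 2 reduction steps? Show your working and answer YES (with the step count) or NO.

  start: I(IK)(KSK)(IS)
  →1  IK(KSK)(IS)
  →2  K(KSK)(IS)

Answer: NO — after 2 steps the term is K(KSK)(IS), not yet normal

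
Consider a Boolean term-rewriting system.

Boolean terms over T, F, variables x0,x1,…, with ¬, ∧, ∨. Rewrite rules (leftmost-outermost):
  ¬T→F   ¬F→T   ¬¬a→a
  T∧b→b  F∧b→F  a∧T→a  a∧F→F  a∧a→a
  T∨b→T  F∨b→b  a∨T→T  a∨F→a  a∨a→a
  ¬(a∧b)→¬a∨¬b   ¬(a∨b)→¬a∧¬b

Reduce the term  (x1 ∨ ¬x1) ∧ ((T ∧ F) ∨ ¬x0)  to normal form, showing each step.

Answer: normal form = (x1 ∨ ¬x1) ∧ ¬x0  (in 2 steps)

Working:
  start: (x1 ∨ ¬x1) ∧ ((T ∧ F) ∨ ¬x0)
  [1] (x1 ∨ ¬x1) ∧ (F ∨ ¬x0)
  [2] (x1 ∨ ¬x1) ∧ ¬x0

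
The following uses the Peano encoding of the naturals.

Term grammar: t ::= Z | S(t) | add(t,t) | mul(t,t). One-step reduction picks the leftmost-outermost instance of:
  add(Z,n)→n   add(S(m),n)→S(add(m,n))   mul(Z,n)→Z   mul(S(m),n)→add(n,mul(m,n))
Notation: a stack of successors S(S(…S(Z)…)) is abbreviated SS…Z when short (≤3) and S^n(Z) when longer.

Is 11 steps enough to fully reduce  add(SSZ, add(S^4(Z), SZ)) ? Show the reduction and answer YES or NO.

Answer: YES — reaches normal form S^7(Z) in 8 ≤ 11 steps

Derivation:
  start: add(SSZ, add(S^4(Z), SZ))
  →1  S(add(SZ, add(S^4(Z), SZ)))
  →2  S(S(add(Z, add(S^4(Z), SZ))))
  →3  S(S(add(S^4(Z), SZ)))
  →4  S(S(S(add(SSSZ, SZ))))
  →5  S(S(S(S(add(SSZ, SZ)))))
  →6  S(S(S(S(S(add(SZ, SZ))))))
  →7  S(S(S(S(S(S(add(Z, SZ)))))))
  →8  S^7(Z)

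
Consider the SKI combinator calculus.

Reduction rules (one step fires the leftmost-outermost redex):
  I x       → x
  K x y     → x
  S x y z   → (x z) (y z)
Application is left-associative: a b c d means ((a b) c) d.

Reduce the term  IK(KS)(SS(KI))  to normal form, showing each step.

  start: IK(KS)(SS(KI))
  [1] K(KS)(SS(KI))
  [2] KS

Answer: normal form = KS  (in 2 steps)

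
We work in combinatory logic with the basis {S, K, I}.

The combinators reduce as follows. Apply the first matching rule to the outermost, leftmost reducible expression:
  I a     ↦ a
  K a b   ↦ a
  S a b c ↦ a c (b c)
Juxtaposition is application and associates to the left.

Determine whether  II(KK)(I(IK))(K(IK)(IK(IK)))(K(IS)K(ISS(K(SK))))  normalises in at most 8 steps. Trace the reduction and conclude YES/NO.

Answer: YES — reaches normal form K in 6 ≤ 8 steps

Derivation:
  start: II(KK)(I(IK))(K(IK)(IK(IK)))(K(IS)K(ISS(K(SK))))
  →1  I(KK)(I(IK))(K(IK)(IK(IK)))(K(IS)K(ISS(K(SK))))
  →2  KK(I(IK))(K(IK)(IK(IK)))(K(IS)K(ISS(K(SK))))
  →3  K(K(IK)(IK(IK)))(K(IS)K(ISS(K(SK))))
  →4  K(IK)(IK(IK))
  →5  IK
  →6  K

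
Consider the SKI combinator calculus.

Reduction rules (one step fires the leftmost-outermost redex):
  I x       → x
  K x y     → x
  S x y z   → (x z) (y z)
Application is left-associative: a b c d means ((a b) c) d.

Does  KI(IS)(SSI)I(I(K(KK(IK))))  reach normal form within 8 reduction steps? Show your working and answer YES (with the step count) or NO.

Answer: YES — reaches normal form K in 8 ≤ 8 steps

Working:
  start: KI(IS)(SSI)I(I(K(KK(IK))))
  [1] I(SSI)I(I(K(KK(IK))))
  [2] SSII(I(K(KK(IK))))
  [3] SI(II)(I(K(KK(IK))))
  [4] I(I(K(KK(IK))))(II(I(K(KK(IK)))))
  [5] I(K(KK(IK)))(II(I(K(KK(IK)))))
  [6] K(KK(IK))(II(I(K(KK(IK)))))
  [7] KK(IK)
  [8] K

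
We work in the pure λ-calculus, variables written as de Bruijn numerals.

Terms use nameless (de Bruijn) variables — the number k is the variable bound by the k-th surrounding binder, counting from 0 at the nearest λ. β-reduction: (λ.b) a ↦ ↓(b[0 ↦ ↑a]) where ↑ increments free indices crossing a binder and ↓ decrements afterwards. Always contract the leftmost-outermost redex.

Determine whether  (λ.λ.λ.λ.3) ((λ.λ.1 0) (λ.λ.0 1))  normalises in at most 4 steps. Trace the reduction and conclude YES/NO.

Answer: YES — reaches normal form λ.λ.λ.λ.λ.0 1 in 3 ≤ 4 steps

Reduction:
  start: (λ.λ.λ.λ.3) ((λ.λ.1 0) (λ.λ.0 1))
  step 1: λ.λ.λ.(λ.λ.1 0) (λ.λ.0 1)
  step 2: λ.λ.λ.λ.(λ.λ.0 1) 0
  step 3: λ.λ.λ.λ.λ.0 1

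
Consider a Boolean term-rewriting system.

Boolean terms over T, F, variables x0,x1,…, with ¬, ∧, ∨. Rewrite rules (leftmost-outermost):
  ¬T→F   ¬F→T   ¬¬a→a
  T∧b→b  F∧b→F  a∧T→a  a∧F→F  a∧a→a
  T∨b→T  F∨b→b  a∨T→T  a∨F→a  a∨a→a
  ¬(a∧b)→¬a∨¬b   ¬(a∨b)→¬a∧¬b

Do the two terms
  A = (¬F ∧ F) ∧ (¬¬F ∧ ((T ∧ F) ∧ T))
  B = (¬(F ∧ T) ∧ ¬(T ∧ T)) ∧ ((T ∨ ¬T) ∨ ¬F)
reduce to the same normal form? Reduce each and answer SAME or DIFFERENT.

Answer: SAME — A ⇓ F, B ⇓ F

Reduction:
Term A:
  start: (¬F ∧ F) ∧ (¬¬F ∧ ((T ∧ F) ∧ T))
  step 1: F ∧ (¬¬F ∧ ((T ∧ F) ∧ T))
  step 2: F

Term B:
  start: (¬(F ∧ T) ∧ ¬(T ∧ T)) ∧ ((T ∨ ¬T) ∨ ¬F)
  step 1: ((¬F ∨ ¬T) ∧ ¬(T ∧ T)) ∧ ((T ∨ ¬T) ∨ ¬F)
  step 2: ((T ∨ ¬T) ∧ ¬(T ∧ T)) ∧ ((T ∨ ¬T) ∨ ¬F)
  step 3: (T ∧ ¬(T ∧ T)) ∧ ((T ∨ ¬T) ∨ ¬F)
  step 4: ¬(T ∧ T) ∧ ((T ∨ ¬T) ∨ ¬F)
  step 5: (¬T ∨ ¬T) ∧ ((T ∨ ¬T) ∨ ¬F)
  step 6: ¬T ∧ ((T ∨ ¬T) ∨ ¬F)
  step 7: F ∧ ((T ∨ ¬T) ∨ ¬F)
  step 8: F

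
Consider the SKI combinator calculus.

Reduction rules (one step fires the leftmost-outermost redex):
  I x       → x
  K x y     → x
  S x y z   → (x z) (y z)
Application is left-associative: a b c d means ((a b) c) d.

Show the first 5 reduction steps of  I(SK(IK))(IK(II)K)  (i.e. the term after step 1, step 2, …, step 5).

Answer: after 5 steps: II

Derivation:
  start: I(SK(IK))(IK(II)K)
  →1  SK(IK)(IK(II)K)
  →2  K(IK(II)K)(IK(IK(II)K))
  →3  IK(II)K
  →4  K(II)K
  →5  II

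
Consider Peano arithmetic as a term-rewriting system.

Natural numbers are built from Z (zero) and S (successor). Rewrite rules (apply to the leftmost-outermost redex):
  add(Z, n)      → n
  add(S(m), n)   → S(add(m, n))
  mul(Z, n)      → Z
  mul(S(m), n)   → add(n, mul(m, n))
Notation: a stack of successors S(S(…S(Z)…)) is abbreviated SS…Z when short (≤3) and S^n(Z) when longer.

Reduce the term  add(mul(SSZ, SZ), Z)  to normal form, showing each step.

  start: add(mul(SSZ, SZ), Z)
  step 1: add(add(SZ, mul(SZ, SZ)), Z)
  step 2: add(S(add(Z, mul(SZ, SZ))), Z)
  step 3: S(add(add(Z, mul(SZ, SZ)), Z))
  step 4: S(add(mul(SZ, SZ), Z))
  step 5: S(add(add(SZ, mul(Z, SZ)), Z))
  step 6: S(add(S(add(Z, mul(Z, SZ))), Z))
  step 7: S(S(add(add(Z, mul(Z, SZ)), Z)))
  step 8: S(S(add(mul(Z, SZ), Z)))
  step 9: S(S(add(Z, Z)))
  step 10: SSZ

Answer: normal form = SSZ  (in 10 steps)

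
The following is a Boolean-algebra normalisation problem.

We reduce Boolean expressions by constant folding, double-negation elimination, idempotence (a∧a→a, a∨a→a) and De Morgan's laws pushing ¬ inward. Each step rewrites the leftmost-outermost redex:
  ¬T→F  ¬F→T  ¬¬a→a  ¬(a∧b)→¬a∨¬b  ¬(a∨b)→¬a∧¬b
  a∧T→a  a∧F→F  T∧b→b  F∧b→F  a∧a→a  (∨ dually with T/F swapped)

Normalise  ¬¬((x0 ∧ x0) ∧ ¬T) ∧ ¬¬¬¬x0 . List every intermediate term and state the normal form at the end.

  start: ¬¬((x0 ∧ x0) ∧ ¬T) ∧ ¬¬¬¬x0
  →1  ((x0 ∧ x0) ∧ ¬T) ∧ ¬¬¬¬x0
  →2  (x0 ∧ ¬T) ∧ ¬¬¬¬x0
  →3  (x0 ∧ F) ∧ ¬¬¬¬x0
  →4  F ∧ ¬¬¬¬x0
  →5  F

Answer: normal form = F  (in 5 steps)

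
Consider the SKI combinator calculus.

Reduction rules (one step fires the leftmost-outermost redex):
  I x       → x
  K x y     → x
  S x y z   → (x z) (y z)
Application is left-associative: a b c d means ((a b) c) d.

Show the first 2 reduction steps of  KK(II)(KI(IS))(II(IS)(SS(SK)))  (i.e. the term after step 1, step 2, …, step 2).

Answer: after 2 steps: KI(IS)

Derivation:
  start: KK(II)(KI(IS))(II(IS)(SS(SK)))
  →1  K(KI(IS))(II(IS)(SS(SK)))
  →2  KI(IS)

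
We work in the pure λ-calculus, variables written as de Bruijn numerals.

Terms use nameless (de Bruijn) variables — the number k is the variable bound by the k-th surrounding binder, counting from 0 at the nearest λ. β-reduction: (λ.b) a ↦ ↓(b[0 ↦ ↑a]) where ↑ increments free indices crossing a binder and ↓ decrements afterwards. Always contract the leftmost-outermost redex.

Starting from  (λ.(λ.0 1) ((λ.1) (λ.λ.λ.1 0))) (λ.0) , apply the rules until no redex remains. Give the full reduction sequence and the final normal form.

  start: (λ.(λ.0 1) ((λ.1) (λ.λ.λ.1 0))) (λ.0)
  →1  (λ.0 (λ.0)) ((λ.λ.0) (λ.λ.λ.1 0))
  →2  (λ.λ.0) (λ.λ.λ.1 0) (λ.0)
  →3  (λ.0) (λ.0)
  →4  λ.0

Answer: normal form = λ.0  (in 4 steps)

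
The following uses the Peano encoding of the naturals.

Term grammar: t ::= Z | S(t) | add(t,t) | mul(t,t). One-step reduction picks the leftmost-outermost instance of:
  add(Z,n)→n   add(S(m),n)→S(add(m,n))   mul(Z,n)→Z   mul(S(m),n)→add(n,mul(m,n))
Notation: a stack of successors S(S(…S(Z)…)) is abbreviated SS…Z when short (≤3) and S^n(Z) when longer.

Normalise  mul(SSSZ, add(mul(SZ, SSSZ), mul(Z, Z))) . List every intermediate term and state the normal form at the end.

Answer: normal form = S^9(Z)  (in 49 steps)

Derivation:
  start: mul(SSSZ, add(mul(SZ, SSSZ), mul(Z, Z)))
  [1] add(add(mul(SZ, SSSZ), mul(Z, Z)), mul(SSZ, add(mul(SZ, SSSZ), mul(Z, Z))))
  [2] add(add(add(SSSZ, mul(Z, SSSZ)), mul(Z, Z)), mul(SSZ, add(mul(SZ, SSSZ), mul(Z, Z))))
  [3] add(add(S(add(SSZ, mul(Z, SSSZ))), mul(Z, Z)), mul(SSZ, add(mul(SZ, SSSZ), mul(Z, Z))))
  [4] add(S(add(add(SSZ, mul(Z, SSSZ)), mul(Z, Z))), mul(SSZ, add(mul(SZ, SSSZ), mul(Z, Z))))
  [5] S(add(add(add(SSZ, mul(Z, SSSZ)), mul(Z, Z)), mul(SSZ, add(mul(SZ, SSSZ), mul(Z, Z)))))
  [6] S(add(add(S(add(SZ, mul(Z, SSSZ))), mul(Z, Z)), mul(SSZ, add(mul(SZ, SSSZ), mul(Z, Z)))))
  [7] S(add(S(add(add(SZ, mul(Z, SSSZ)), mul(Z, Z))), mul(SSZ, add(mul(SZ, SSSZ), mul(Z, Z)))))
  [8] S(S(add(add(add(SZ, mul(Z, SSSZ)), mul(Z, Z)), mul(SSZ, add(mul(SZ, SSSZ), mul(Z, Z))))))
  [9] S(S(add(add(S(add(Z, mul(Z, SSSZ))), mul(Z, Z)), mul(SSZ, add(mul(SZ, SSSZ), mul(Z, Z))))))
  [10] S(S(add(S(add(add(Z, mul(Z, SSSZ)), mul(Z, Z))), mul(SSZ, add(mul(SZ, SSSZ), mul(Z, Z))))))
  [11] S(S(S(add(add(add(Z, mul(Z, SSSZ)), mul(Z, Z)), mul(SSZ, add(mul(SZ, SSSZ), mul(Z, Z)))))))
  [12] S(S(S(add(add(mul(Z, SSSZ), mul(Z, Z)), mul(SSZ, add(mul(SZ, SSSZ), mul(Z, Z)))))))
  [13] S(S(S(add(add(Z, mul(Z, Z)), mul(SSZ, add(mul(SZ, SSSZ), mul(Z, Z)))))))
  [14] S(S(S(add(mul(Z, Z), mul(SSZ, add(mul(SZ, SSSZ), mul(Z, Z)))))))
  [15] S(S(S(add(Z, mul(SSZ, add(mul(SZ, SSSZ), mul(Z, Z)))))))
  [16] S(S(S(mul(SSZ, add(mul(SZ, SSSZ), mul(Z, Z))))))
  [17] S(S(S(add(add(mul(SZ, SSSZ), mul(Z, Z)), mul(SZ, add(mul(SZ, SSSZ), mul(Z, Z)))))))
  [18] S(S(S(add(add(add(SSSZ, mul(Z, SSSZ)), mul(Z, Z)), mul(SZ, add(mul(SZ, SSSZ), mul(Z, Z)))))))
  [19] S(S(S(add(add(S(add(SSZ, mul(Z, SSSZ))), mul(Z, Z)), mul(SZ, add(mul(SZ, SSSZ), mul(Z, Z)))))))
  [20] S(S(S(add(S(add(add(SSZ, mul(Z, SSSZ)), mul(Z, Z))), mul(SZ, add(mul(SZ, SSSZ), mul(Z, Z)))))))
  [21] S(S(S(S(add(add(add(SSZ, mul(Z, SSSZ)), mul(Z, Z)), mul(SZ, add(mul(SZ, SSSZ), mul(Z, Z))))))))
  [22] S(S(S(S(add(add(S(add(SZ, mul(Z, SSSZ))), mul(Z, Z)), mul(SZ, add(mul(SZ, SSSZ), mul(Z, Z))))))))
  [23] S(S(S(S(add(S(add(add(SZ, mul(Z, SSSZ)), mul(Z, Z))), mul(SZ, add(mul(SZ, SSSZ), mul(Z, Z))))))))
  [24] S(S(S(S(S(add(add(add(SZ, mul(Z, SSSZ)), mul(Z, Z)), mul(SZ, add(mul(SZ, SSSZ), mul(Z, Z)))))))))
  [25] S(S(S(S(S(add(add(S(add(Z, mul(Z, SSSZ))), mul(Z, Z)), mul(SZ, add(mul(SZ, SSSZ), mul(Z, Z)))))))))
  [26] S(S(S(S(S(add(S(add(add(Z, mul(Z, SSSZ)), mul(Z, Z))), mul(SZ, add(mul(SZ, SSSZ), mul(Z, Z)))))))))
  [27] S(S(S(S(S(S(add(add(add(Z, mul(Z, SSSZ)), mul(Z, Z)), mul(SZ, add(mul(SZ, SSSZ), mul(Z, Z))))))))))
  [28] S(S(S(S(S(S(add(add(mul(Z, SSSZ), mul(Z, Z)), mul(SZ, add(mul(SZ, SSSZ), mul(Z, Z))))))))))
  [29] S(S(S(S(S(S(add(add(Z, mul(Z, Z)), mul(SZ, add(mul(SZ, SSSZ), mul(Z, Z))))))))))
  [30] S(S(S(S(S(S(add(mul(Z, Z), mul(SZ, add(mul(SZ, SSSZ), mul(Z, Z))))))))))
  [31] S(S(S(S(S(S(add(Z, mul(SZ, add(mul(SZ, SSSZ), mul(Z, Z))))))))))
  [32] S(S(S(S(S(S(mul(SZ, add(mul(SZ, SSSZ), mul(Z, Z)))))))))
  [33] S(S(S(S(S(S(add(add(mul(SZ, SSSZ), mul(Z, Z)), mul(Z, add(mul(SZ, SSSZ), mul(Z, Z))))))))))
  [34] S(S(S(S(S(S(add(add(add(SSSZ, mul(Z, SSSZ)), mul(Z, Z)), mul(Z, add(mul(SZ, SSSZ), mul(Z, Z))))))))))
  [35] S(S(S(S(S(S(add(add(S(add(SSZ, mul(Z, SSSZ))), mul(Z, Z)), mul(Z, add(mul(SZ, SSSZ), mul(Z, Z))))))))))
  [36] S(S(S(S(S(S(add(S(add(add(SSZ, mul(Z, SSSZ)), mul(Z, Z))), mul(Z, add(mul(SZ, SSSZ), mul(Z, Z))))))))))
  [37] S(S(S(S(S(S(S(add(add(add(SSZ, mul(Z, SSSZ)), mul(Z, Z)), mul(Z, add(mul(SZ, SSSZ), mul(Z, Z)))))))))))
  [38] S(S(S(S(S(S(S(add(add(S(add(SZ, mul(Z, SSSZ))), mul(Z, Z)), mul(Z, add(mul(SZ, SSSZ), mul(Z, Z)))))))))))
  [39] S(S(S(S(S(S(S(add(S(add(add(SZ, mul(Z, SSSZ)), mul(Z, Z))), mul(Z, add(mul(SZ, SSSZ), mul(Z, Z)))))))))))
  [40] S(S(S(S(S(S(S(S(add(add(add(SZ, mul(Z, SSSZ)), mul(Z, Z)), mul(Z, add(mul(SZ, SSSZ), mul(Z, Z))))))))))))
  [41] S(S(S(S(S(S(S(S(add(add(S(add(Z, mul(Z, SSSZ))), mul(Z, Z)), mul(Z, add(mul(SZ, SSSZ), mul(Z, Z))))))))))))
  [42] S(S(S(S(S(S(S(S(add(S(add(add(Z, mul(Z, SSSZ)), mul(Z, Z))), mul(Z, add(mul(SZ, SSSZ), mul(Z, Z))))))))))))
  [43] S(S(S(S(S(S(S(S(S(add(add(add(Z, mul(Z, SSSZ)), mul(Z, Z)), mul(Z, add(mul(SZ, SSSZ), mul(Z, Z)))))))))))))
  [44] S(S(S(S(S(S(S(S(S(add(add(mul(Z, SSSZ), mul(Z, Z)), mul(Z, add(mul(SZ, SSSZ), mul(Z, Z)))))))))))))
  [45] S(S(S(S(S(S(S(S(S(add(add(Z, mul(Z, Z)), mul(Z, add(mul(SZ, SSSZ), mul(Z, Z)))))))))))))
  [46] S(S(S(S(S(S(S(S(S(add(mul(Z, Z), mul(Z, add(mul(SZ, SSSZ), mul(Z, Z)))))))))))))
  [47] S(S(S(S(S(S(S(S(S(add(Z, mul(Z, add(mul(SZ, SSSZ), mul(Z, Z)))))))))))))
  [48] S(S(S(S(S(S(S(S(S(mul(Z, add(mul(SZ, SSSZ), mul(Z, Z))))))))))))
  [49] S^9(Z)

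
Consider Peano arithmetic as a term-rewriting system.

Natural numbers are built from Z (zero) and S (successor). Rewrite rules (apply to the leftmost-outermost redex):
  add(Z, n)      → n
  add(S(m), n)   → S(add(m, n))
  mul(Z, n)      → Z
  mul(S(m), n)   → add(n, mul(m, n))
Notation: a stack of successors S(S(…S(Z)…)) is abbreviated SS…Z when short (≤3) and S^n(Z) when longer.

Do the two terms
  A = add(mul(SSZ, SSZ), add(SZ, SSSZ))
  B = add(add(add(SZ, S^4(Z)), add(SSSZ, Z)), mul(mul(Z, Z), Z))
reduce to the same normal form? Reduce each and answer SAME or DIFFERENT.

Term A:
  start: add(mul(SSZ, SSZ), add(SZ, SSSZ))
  [1] add(add(SSZ, mul(SZ, SSZ)), add(SZ, SSSZ))
  [2] add(S(add(SZ, mul(SZ, SSZ))), add(SZ, SSSZ))
  [3] S(add(add(SZ, mul(SZ, SSZ)), add(SZ, SSSZ)))
  [4] S(add(S(add(Z, mul(SZ, SSZ))), add(SZ, SSSZ)))
  [5] S(S(add(add(Z, mul(SZ, SSZ)), add(SZ, SSSZ))))
  [6] S(S(add(mul(SZ, SSZ), add(SZ, SSSZ))))
  [7] S(S(add(add(SSZ, mul(Z, SSZ)), add(SZ, SSSZ))))
  [8] S(S(add(S(add(SZ, mul(Z, SSZ))), add(SZ, SSSZ))))
  [9] S(S(S(add(add(SZ, mul(Z, SSZ)), add(SZ, SSSZ)))))
  [10] S(S(S(add(S(add(Z, mul(Z, SSZ))), add(SZ, SSSZ)))))
  [11] S(S(S(S(add(add(Z, mul(Z, SSZ)), add(SZ, SSSZ))))))
  [12] S(S(S(S(add(mul(Z, SSZ), add(SZ, SSSZ))))))
  [13] S(S(S(S(add(Z, add(SZ, SSSZ))))))
  [14] S(S(S(S(add(SZ, SSSZ)))))
  [15] S(S(S(S(S(add(Z, SSSZ))))))
  [16] S^8(Z)

Term B:
  start: add(add(add(SZ, S^4(Z)), add(SSSZ, Z)), mul(mul(Z, Z), Z))
  [1] add(add(S(add(Z, S^4(Z))), add(SSSZ, Z)), mul(mul(Z, Z), Z))
  [2] add(S(add(add(Z, S^4(Z)), add(SSSZ, Z))), mul(mul(Z, Z), Z))
  [3] S(add(add(add(Z, S^4(Z)), add(SSSZ, Z)), mul(mul(Z, Z), Z)))
  [4] S(add(add(S^4(Z), add(SSSZ, Z)), mul(mul(Z, Z), Z)))
  [5] S(add(S(add(SSSZ, add(SSSZ, Z))), mul(mul(Z, Z), Z)))
  [6] S(S(add(add(SSSZ, add(SSSZ, Z)), mul(mul(Z, Z), Z))))
  [7] S(S(add(S(add(SSZ, add(SSSZ, Z))), mul(mul(Z, Z), Z))))
  [8] S(S(S(add(add(SSZ, add(SSSZ, Z)), mul(mul(Z, Z), Z)))))
  [9] S(S(S(add(S(add(SZ, add(SSSZ, Z))), mul(mul(Z, Z), Z)))))
  [10] S(S(S(S(add(add(SZ, add(SSSZ, Z)), mul(mul(Z, Z), Z))))))
  [11] S(S(S(S(add(S(add(Z, add(SSSZ, Z))), mul(mul(Z, Z), Z))))))
  [12] S(S(S(S(S(add(add(Z, add(SSSZ, Z)), mul(mul(Z, Z), Z)))))))
  [13] S(S(S(S(S(add(add(SSSZ, Z), mul(mul(Z, Z), Z)))))))
  [14] S(S(S(S(S(add(S(add(SSZ, Z)), mul(mul(Z, Z), Z)))))))
  [15] S(S(S(S(S(S(add(add(SSZ, Z), mul(mul(Z, Z), Z))))))))
  [16] S(S(S(S(S(S(add(S(add(SZ, Z)), mul(mul(Z, Z), Z))))))))
  [17] S(S(S(S(S(S(S(add(add(SZ, Z), mul(mul(Z, Z), Z)))))))))
  [18] S(S(S(S(S(S(S(add(S(add(Z, Z)), mul(mul(Z, Z), Z)))))))))
  [19] S(S(S(S(S(S(S(S(add(add(Z, Z), mul(mul(Z, Z), Z))))))))))
  [20] S(S(S(S(S(S(S(S(add(Z, mul(mul(Z, Z), Z))))))))))
  [21] S(S(S(S(S(S(S(S(mul(mul(Z, Z), Z)))))))))
  [22] S(S(S(S(S(S(S(S(mul(Z, Z)))))))))
  [23] S^8(Z)

Answer: SAME — A ⇓ S^8(Z), B ⇓ S^8(Z)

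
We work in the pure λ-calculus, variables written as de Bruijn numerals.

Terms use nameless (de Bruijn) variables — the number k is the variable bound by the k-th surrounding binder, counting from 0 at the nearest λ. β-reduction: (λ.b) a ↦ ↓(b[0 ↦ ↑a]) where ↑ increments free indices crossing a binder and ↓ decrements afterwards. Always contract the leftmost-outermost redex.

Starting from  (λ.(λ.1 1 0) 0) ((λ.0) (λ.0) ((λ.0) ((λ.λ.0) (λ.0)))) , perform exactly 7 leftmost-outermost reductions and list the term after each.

  start: (λ.(λ.1 1 0) 0) ((λ.0) (λ.0) ((λ.0) ((λ.λ.0) (λ.0))))
  →1  (λ.(λ.0) (λ.0) ((λ.0) ((λ.λ.0) (λ.0))) ((λ.0) (λ.0) ((λ.0) ((λ.λ.0) (λ.0)))) 0) ((λ.0) (λ.0) ((λ.0) ((λ.λ.0) (λ.0))))
  →2  (λ.0) (λ.0) ((λ.0) ((λ.λ.0) (λ.0))) ((λ.0) (λ.0) ((λ.0) ((λ.λ.0) (λ.0)))) ((λ.0) (λ.0) ((λ.0) ((λ.λ.0) (λ.0))))
  →3  (λ.0) ((λ.0) ((λ.λ.0) (λ.0))) ((λ.0) (λ.0) ((λ.0) ((λ.λ.0) (λ.0)))) ((λ.0) (λ.0) ((λ.0) ((λ.λ.0) (λ.0))))
  →4  (λ.0) ((λ.λ.0) (λ.0)) ((λ.0) (λ.0) ((λ.0) ((λ.λ.0) (λ.0)))) ((λ.0) (λ.0) ((λ.0) ((λ.λ.0) (λ.0))))
  →5  (λ.λ.0) (λ.0) ((λ.0) (λ.0) ((λ.0) ((λ.λ.0) (λ.0)))) ((λ.0) (λ.0) ((λ.0) ((λ.λ.0) (λ.0))))
  →6  (λ.0) ((λ.0) (λ.0) ((λ.0) ((λ.λ.0) (λ.0)))) ((λ.0) (λ.0) ((λ.0) ((λ.λ.0) (λ.0))))
  →7  (λ.0) (λ.0) ((λ.0) ((λ.λ.0) (λ.0))) ((λ.0) (λ.0) ((λ.0) ((λ.λ.0) (λ.0))))

Answer: after 7 steps: (λ.0) (λ.0) ((λ.0) ((λ.λ.0) (λ.0))) ((λ.0) (λ.0) ((λ.0) ((λ.λ.0) (λ.0))))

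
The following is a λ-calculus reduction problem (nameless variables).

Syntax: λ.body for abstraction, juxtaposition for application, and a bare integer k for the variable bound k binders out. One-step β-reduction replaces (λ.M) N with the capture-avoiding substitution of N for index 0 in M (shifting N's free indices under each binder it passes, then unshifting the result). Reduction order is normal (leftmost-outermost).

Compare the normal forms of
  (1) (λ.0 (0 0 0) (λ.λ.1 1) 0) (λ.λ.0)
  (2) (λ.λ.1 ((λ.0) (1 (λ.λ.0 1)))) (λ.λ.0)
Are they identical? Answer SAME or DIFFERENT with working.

Term A:
  start: (λ.0 (0 0 0) (λ.λ.1 1) 0) (λ.λ.0)
  step 1: (λ.λ.0) ((λ.λ.0) (λ.λ.0) (λ.λ.0)) (λ.λ.1 1) (λ.λ.0)
  step 2: (λ.0) (λ.λ.1 1) (λ.λ.0)
  step 3: (λ.λ.1 1) (λ.λ.0)
  step 4: λ.(λ.λ.0) (λ.λ.0)
  step 5: λ.λ.0

Term B:
  start: (λ.λ.1 ((λ.0) (1 (λ.λ.0 1)))) (λ.λ.0)
  step 1: λ.(λ.λ.0) ((λ.0) ((λ.λ.0) (λ.λ.0 1)))
  step 2: λ.λ.0

Answer: SAME — A ⇓ λ.λ.0, B ⇓ λ.λ.0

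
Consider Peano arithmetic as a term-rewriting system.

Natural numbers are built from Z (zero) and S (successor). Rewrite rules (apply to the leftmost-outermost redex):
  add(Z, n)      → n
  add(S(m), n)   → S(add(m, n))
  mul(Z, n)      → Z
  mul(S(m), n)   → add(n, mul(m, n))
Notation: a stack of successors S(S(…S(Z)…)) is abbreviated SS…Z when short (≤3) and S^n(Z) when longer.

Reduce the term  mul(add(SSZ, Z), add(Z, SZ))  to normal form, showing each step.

Answer: normal form = SSZ  (in 12 steps)

Reduction:
  start: mul(add(SSZ, Z), add(Z, SZ))
  step 1: mul(S(add(SZ, Z)), add(Z, SZ))
  step 2: add(add(Z, SZ), mul(add(SZ, Z), add(Z, SZ)))
  step 3: add(SZ, mul(add(SZ, Z), add(Z, SZ)))
  step 4: S(add(Z, mul(add(SZ, Z), add(Z, SZ))))
  step 5: S(mul(add(SZ, Z), add(Z, SZ)))
  step 6: S(mul(S(add(Z, Z)), add(Z, SZ)))
  step 7: S(add(add(Z, SZ), mul(add(Z, Z), add(Z, SZ))))
  step 8: S(add(SZ, mul(add(Z, Z), add(Z, SZ))))
  step 9: S(S(add(Z, mul(add(Z, Z), add(Z, SZ)))))
  step 10: S(S(mul(add(Z, Z), add(Z, SZ))))
  step 11: S(S(mul(Z, add(Z, SZ))))
  step 12: SSZ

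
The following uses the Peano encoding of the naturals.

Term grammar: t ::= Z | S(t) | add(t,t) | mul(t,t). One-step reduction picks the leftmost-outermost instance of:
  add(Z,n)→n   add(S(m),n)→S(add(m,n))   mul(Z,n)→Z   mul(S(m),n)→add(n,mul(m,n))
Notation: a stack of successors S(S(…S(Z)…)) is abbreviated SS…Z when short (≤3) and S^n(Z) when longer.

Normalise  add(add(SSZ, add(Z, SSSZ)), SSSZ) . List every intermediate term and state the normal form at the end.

  start: add(add(SSZ, add(Z, SSSZ)), SSSZ)
  step 1: add(S(add(SZ, add(Z, SSSZ))), SSSZ)
  step 2: S(add(add(SZ, add(Z, SSSZ)), SSSZ))
  step 3: S(add(S(add(Z, add(Z, SSSZ))), SSSZ))
  step 4: S(S(add(add(Z, add(Z, SSSZ)), SSSZ)))
  step 5: S(S(add(add(Z, SSSZ), SSSZ)))
  step 6: S(S(add(SSSZ, SSSZ)))
  step 7: S(S(S(add(SSZ, SSSZ))))
  step 8: S(S(S(S(add(SZ, SSSZ)))))
  step 9: S(S(S(S(S(add(Z, SSSZ))))))
  step 10: S^8(Z)

Answer: normal form = S^8(Z)  (in 10 steps)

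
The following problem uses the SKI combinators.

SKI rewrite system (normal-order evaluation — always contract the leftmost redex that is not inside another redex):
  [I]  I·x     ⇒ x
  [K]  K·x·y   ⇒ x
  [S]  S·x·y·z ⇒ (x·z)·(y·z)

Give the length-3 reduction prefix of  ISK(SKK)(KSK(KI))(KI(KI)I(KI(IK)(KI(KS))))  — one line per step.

Answer: after 3 steps: KSK(KI)(KI(KI)I(KI(IK)(KI(KS))))

Reduction:
  start: ISK(SKK)(KSK(KI))(KI(KI)I(KI(IK)(KI(KS))))
  [1] SK(SKK)(KSK(KI))(KI(KI)I(KI(IK)(KI(KS))))
  [2] K(KSK(KI))(SKK(KSK(KI)))(KI(KI)I(KI(IK)(KI(KS))))
  [3] KSK(KI)(KI(KI)I(KI(IK)(KI(KS))))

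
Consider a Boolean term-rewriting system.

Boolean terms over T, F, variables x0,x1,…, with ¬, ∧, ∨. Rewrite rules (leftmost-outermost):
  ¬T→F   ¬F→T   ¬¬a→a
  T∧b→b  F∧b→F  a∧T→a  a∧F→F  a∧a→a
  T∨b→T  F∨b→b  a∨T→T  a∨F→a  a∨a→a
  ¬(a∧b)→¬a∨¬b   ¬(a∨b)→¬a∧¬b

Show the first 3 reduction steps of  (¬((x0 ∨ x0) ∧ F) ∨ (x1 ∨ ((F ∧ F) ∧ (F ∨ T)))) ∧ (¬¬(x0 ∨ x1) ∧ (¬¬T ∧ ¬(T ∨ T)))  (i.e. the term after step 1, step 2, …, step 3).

Answer: after 3 steps: ((¬x0 ∨ ¬F) ∨ (x1 ∨ ((F ∧ F) ∧ (F ∨ T)))) ∧ (¬¬(x0 ∨ x1) ∧ (¬¬T ∧ ¬(T ∨ T)))

Reduction:
  start: (¬((x0 ∨ x0) ∧ F) ∨ (x1 ∨ ((F ∧ F) ∧ (F ∨ T)))) ∧ (¬¬(x0 ∨ x1) ∧ (¬¬T ∧ ¬(T ∨ T)))
  step 1: ((¬(x0 ∨ x0) ∨ ¬F) ∨ (x1 ∨ ((F ∧ F) ∧ (F ∨ T)))) ∧ (¬¬(x0 ∨ x1) ∧ (¬¬T ∧ ¬(T ∨ T)))
  step 2: (((¬x0 ∧ ¬x0) ∨ ¬F) ∨ (x1 ∨ ((F ∧ F) ∧ (F ∨ T)))) ∧ (¬¬(x0 ∨ x1) ∧ (¬¬T ∧ ¬(T ∨ T)))
  step 3: ((¬x0 ∨ ¬F) ∨ (x1 ∨ ((F ∧ F) ∧ (F ∨ T)))) ∧ (¬¬(x0 ∨ x1) ∧ (¬¬T ∧ ¬(T ∨ T)))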